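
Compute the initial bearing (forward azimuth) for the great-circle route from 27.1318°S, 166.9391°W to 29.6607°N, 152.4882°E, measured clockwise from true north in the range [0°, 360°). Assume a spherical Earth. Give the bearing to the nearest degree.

323°

Δλ = 152.4882 − -166.9391 = 319.4273°; wrapped into (−180°, 180°]: -40.5727°.
θ = atan2( sin Δλ · cos φ₂ , cos φ₁ · sin φ₂ − sin φ₁ · cos φ₂ · cos Δλ )
  = atan2(-0.56519, 0.74142) = -37.319° → normalised to [0°, 360°): 322.681°.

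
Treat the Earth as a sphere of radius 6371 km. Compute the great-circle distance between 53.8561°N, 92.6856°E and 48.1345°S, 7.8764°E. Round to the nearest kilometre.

Δλ = 7.8764 − 92.6856 = -84.8092°.
Δφ = -48.1345 − 53.8561 = -101.9906°.
a = sin²(Δφ/2) + cos φ₁ · cos φ₂ · sin²(Δλ/2) = 0.782886.
c = 2·atan2(√a, √(1−a)) = 2.17217 rad → d = 6371·c ≈ 13838.86 km.

13839 km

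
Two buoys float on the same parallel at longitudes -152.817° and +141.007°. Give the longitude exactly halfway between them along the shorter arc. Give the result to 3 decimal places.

Signed shortest Δλ from -152.817° to +141.007° is -66.176°.
Midpoint longitude = -152.817° + (-66.176°)/2 = -152.817° − 33.088° = -185.905°.
Normalise into (−180°, 180°]: +174.095°.
(The naïve average (-152.817 + +141.007)/2 = -5.905° is on the wrong side of the globe.)

+174.095°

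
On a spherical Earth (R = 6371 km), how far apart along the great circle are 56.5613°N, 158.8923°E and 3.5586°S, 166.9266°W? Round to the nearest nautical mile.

3976 nmi

Δλ = -166.9266 − 158.8923 = -325.8189°; wrapped into (−180°, 180°]: 34.1811°.
Δφ = -3.5586 − 56.5613 = -60.1199°.
a = sin²(Δφ/2) + cos φ₁ · cos φ₂ · sin²(Δλ/2) = 0.298407.
c = 2·atan2(√a, √(1−a)) = 1.15580 rad → d = 6371·c ≈ 7363.61 km ≈ 3976.03 nmi.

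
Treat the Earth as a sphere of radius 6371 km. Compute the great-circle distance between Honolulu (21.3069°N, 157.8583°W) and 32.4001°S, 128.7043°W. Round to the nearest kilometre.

6728 km

Δλ = -128.7043 − -157.8583 = 29.1540°.
Δφ = -32.4001 − 21.3069 = -53.7070°.
a = sin²(Δφ/2) + cos φ₁ · cos φ₂ · sin²(Δλ/2) = 0.253869.
c = 2·atan2(√a, √(1−a)) = 1.05611 rad → d = 6371·c ≈ 6728.48 km.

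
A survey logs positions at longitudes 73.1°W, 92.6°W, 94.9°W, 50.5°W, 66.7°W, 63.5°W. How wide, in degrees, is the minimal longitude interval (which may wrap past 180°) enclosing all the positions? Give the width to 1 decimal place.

Sort the longitudes: -94.9°, -92.6°, -73.1°, -66.7°, -63.5°, -50.5°.
Eastward gaps between consecutive values (wrapping around): 2.3°, 19.5°, 6.4°, 3.2°, 13.0°, 315.6°.
Largest gap = 315.6° ⇒ minimal covering band is its complement: 360° − 315.6° = 44.4°.
Band runs from -94.9° eastward to -50.5°.

44.4°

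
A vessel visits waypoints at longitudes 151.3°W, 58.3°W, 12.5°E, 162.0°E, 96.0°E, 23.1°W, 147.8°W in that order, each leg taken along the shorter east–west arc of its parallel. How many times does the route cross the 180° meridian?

0

Leg 1: -151.3° → -58.3°, shortest Δλ = 93.0° (east) — does not cross 180°.
Leg 2: -58.3° → +12.5°, shortest Δλ = 70.8° (east) — does not cross 180°.
Leg 3: +12.5° → +162.0°, shortest Δλ = 149.5° (east) — does not cross 180°.
Leg 4: +162.0° → +96.0°, shortest Δλ = -66.0° (west) — does not cross 180°.
Leg 5: +96.0° → -23.1°, shortest Δλ = -119.1° (west) — does not cross 180°.
Leg 6: -23.1° → -147.8°, shortest Δλ = -124.7° (west) — does not cross 180°.
Total crossings: 0.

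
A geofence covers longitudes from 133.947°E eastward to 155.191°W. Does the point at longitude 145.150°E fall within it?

Band width going east from +133.947° to -155.191°: ((-155.191 − 133.947) mod 360) = 70.862°.
Offset of +145.150° east of the west edge: ((145.150 − 133.947) mod 360) = 11.203°.
11.203° ≤ 70.862° ⇒ inside.

Yes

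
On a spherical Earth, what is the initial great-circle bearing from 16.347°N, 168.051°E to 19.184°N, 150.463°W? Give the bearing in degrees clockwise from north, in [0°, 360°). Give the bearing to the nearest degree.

79°

Δλ = -150.463 − 168.051 = -318.514°; wrapped into (−180°, 180°]: 41.486°.
θ = atan2( sin Δλ · cos φ₂ , cos φ₁ · sin φ₂ − sin φ₁ · cos φ₂ · cos Δλ )
  = atan2(0.62565, 0.11619) = 79.480° → normalised to [0°, 360°): 79.480°.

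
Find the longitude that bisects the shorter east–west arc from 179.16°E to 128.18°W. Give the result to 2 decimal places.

Signed shortest Δλ from +179.16° to -128.18° is +52.66°.
Midpoint longitude = +179.16° + (+52.66°)/2 = +179.16° + 26.33° = +205.49°.
Normalise into (−180°, 180°]: -154.51°.
(The naïve average (+179.16 + -128.18)/2 = 25.49° is on the wrong side of the globe.)

154.51°W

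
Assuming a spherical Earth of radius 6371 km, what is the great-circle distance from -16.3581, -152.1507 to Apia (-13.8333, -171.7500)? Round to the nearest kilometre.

Δλ = -171.7500 − -152.1507 = -19.5993°.
Δφ = -13.8333 − -16.3581 = 2.5248°.
a = sin²(Δφ/2) + cos φ₁ · cos φ₂ · sin²(Δλ/2) = 0.027476.
c = 2·atan2(√a, √(1−a)) = 0.33305 rad → d = 6371·c ≈ 2121.88 km.

2122 km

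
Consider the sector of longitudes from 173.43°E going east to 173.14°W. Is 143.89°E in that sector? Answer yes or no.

Band width going east from +173.43° to -173.14°: ((-173.14 − 173.43) mod 360) = 13.43°.
Offset of +143.89° east of the west edge: ((143.89 − 173.43) mod 360) = 330.46°.
330.46° > 13.43° ⇒ outside.

No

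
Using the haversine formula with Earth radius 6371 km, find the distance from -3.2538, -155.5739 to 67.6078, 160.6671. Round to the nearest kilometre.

Δλ = 160.6671 − -155.5739 = 316.2410°; wrapped into (−180°, 180°]: -43.7590°.
Δφ = 67.6078 − -3.2538 = 70.8616°.
a = sin²(Δφ/2) + cos φ₁ · cos φ₂ · sin²(Δλ/2) = 0.388892.
c = 2·atan2(√a, √(1−a)) = 1.34671 rad → d = 6371·c ≈ 8579.88 km.

8580 km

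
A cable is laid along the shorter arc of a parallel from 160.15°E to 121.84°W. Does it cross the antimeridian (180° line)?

Naïve |-121.84 − 160.15| = 281.99° > 180°, so the shorter arc goes the other way round — across 180°.
Signed shortest Δλ = ((-121.84 − 160.15 + 180) mod 360) − 180 = 78.01°.
Going east by 78.01° from +160.15° passes through 180° before reaching -121.84°.

Yes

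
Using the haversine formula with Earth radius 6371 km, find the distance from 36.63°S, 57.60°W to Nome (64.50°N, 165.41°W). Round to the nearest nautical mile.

7812 nmi

Δλ = -165.41 − -57.60 = -107.81°.
Δφ = 64.50 − -36.63 = 101.13°.
a = sin²(Δφ/2) + cos φ₁ · cos φ₂ · sin²(Δλ/2) = 0.822097.
c = 2·atan2(√a, √(1−a)) = 2.27077 rad → d = 6371·c ≈ 14467.05 km ≈ 7811.58 nmi.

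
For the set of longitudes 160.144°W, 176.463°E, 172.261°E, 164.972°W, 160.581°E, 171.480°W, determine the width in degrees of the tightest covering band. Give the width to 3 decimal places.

Sort the longitudes: -171.480°, -164.972°, -160.144°, +160.581°, +172.261°, +176.463°.
Eastward gaps between consecutive values (wrapping around): 6.508°, 4.828°, 320.725°, 11.680°, 4.202°, 12.057°.
Largest gap = 320.725° ⇒ minimal covering band is its complement: 360° − 320.725° = 39.275°.
Band runs from +160.581° eastward to -160.144°, crossing the antimeridian.

39.275°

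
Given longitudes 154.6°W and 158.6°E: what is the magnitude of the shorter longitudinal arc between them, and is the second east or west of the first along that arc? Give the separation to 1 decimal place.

46.8° west

Raw difference: 158.6 − -154.6 = 313.2°.
Normalise into (−180°, 180°]: 313.2° − 360° = -46.8°.
Negative ⇒ the second point lies to the west; separation 46.8°.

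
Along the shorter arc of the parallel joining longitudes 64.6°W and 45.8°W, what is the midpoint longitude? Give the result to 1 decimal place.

55.2°W

Signed shortest Δλ from -64.6° to -45.8° is +18.8°.
Midpoint longitude = -64.6° + (+18.8°)/2 = -64.6° + 9.4° = -55.2°.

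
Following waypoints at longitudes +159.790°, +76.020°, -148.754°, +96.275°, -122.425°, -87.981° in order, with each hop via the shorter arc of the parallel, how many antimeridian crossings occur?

3

Leg 1: +159.790° → +76.020°, shortest Δλ = -83.77° (west) — does not cross 180°.
Leg 2: +76.020° → -148.754°, shortest Δλ = 135.226° (east) — crosses 180°.
Leg 3: -148.754° → +96.275°, shortest Δλ = -114.971° (west) — crosses 180°.
Leg 4: +96.275° → -122.425°, shortest Δλ = 141.3° (east) — crosses 180°.
Leg 5: -122.425° → -87.981°, shortest Δλ = 34.444° (east) — does not cross 180°.
Total crossings: 3.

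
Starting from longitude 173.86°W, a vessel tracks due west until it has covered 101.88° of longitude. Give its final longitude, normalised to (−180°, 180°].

Start at -173.86°; shift −101.88° → -275.74°.
-275.74° lies outside (−180°, 180°]; add 360° → +84.26°.

84.26°E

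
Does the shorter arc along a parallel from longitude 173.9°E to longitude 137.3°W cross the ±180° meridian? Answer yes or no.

Yes

Naïve |-137.3 − 173.9| = 311.2° > 180°, so the shorter arc goes the other way round — across 180°.
Signed shortest Δλ = ((-137.3 − 173.9 + 180) mod 360) − 180 = 48.8°.
Going east by 48.8° from +173.9° passes through 180° before reaching -137.3°.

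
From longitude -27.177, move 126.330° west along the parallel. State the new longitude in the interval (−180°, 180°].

Start at -27.177°; shift −126.330° → -153.507°.
-153.507° already lies in (−180°, 180°].

-153.507°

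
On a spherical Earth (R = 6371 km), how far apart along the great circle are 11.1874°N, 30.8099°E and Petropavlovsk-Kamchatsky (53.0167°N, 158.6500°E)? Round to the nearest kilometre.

11336 km

Δλ = 158.6500 − 30.8099 = 127.8401°.
Δφ = 53.0167 − 11.1874 = 41.8293°.
a = sin²(Δφ/2) + cos φ₁ · cos φ₂ · sin²(Δλ/2) = 0.603525.
c = 2·atan2(√a, √(1−a)) = 1.77935 rad → d = 6371·c ≈ 11336.27 km.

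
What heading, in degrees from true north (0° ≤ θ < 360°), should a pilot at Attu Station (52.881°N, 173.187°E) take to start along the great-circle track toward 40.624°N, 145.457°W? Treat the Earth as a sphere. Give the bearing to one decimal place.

97.0°

Δλ = -145.457 − 173.187 = -318.644°; wrapped into (−180°, 180°]: 41.356°.
θ = atan2( sin Δλ · cos φ₂ , cos φ₁ · sin φ₂ − sin φ₁ · cos φ₂ · cos Δλ )
  = atan2(0.50150, -0.06137) = 96.977° → normalised to [0°, 360°): 96.977°.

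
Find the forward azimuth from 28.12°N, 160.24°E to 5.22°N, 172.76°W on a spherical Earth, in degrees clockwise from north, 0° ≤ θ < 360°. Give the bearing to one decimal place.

Δλ = -172.76 − 160.24 = -333.00°; wrapped into (−180°, 180°]: 27.00°.
θ = atan2( sin Δλ · cos φ₂ , cos φ₁ · sin φ₂ − sin φ₁ · cos φ₂ · cos Δλ )
  = atan2(0.45211, -0.33797) = 126.779° → normalised to [0°, 360°): 126.779°.

126.8°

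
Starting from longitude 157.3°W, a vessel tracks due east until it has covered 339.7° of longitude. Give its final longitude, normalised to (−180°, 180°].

177.6°W

Start at -157.3°; shift +339.7° → +182.4°.
+182.4° lies outside (−180°, 180°]; subtract 360° → -177.6°.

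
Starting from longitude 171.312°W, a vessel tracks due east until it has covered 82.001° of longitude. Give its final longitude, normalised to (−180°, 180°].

89.311°W

Start at -171.312°; shift +82.001° → -89.311°.
-89.311° already lies in (−180°, 180°].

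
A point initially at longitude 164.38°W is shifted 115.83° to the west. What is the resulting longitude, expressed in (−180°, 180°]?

Start at -164.38°; shift −115.83° → -280.21°.
-280.21° lies outside (−180°, 180°]; add 360° → +79.79°.

79.79°E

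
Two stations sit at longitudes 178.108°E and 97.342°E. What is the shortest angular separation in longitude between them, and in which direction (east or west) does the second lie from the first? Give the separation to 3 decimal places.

Raw difference: 97.342 − 178.108 = -80.766°.
Normalise into (−180°, 180°]: -80.766° stays -80.766°.
Negative ⇒ the second point lies to the west; separation 80.766°.

80.766° west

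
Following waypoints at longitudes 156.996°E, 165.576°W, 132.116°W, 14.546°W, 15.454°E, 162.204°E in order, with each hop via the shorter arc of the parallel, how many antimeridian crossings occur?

1

Leg 1: +156.996° → -165.576°, shortest Δλ = 37.428° (east) — crosses 180°.
Leg 2: -165.576° → -132.116°, shortest Δλ = 33.46° (east) — does not cross 180°.
Leg 3: -132.116° → -14.546°, shortest Δλ = 117.57° (east) — does not cross 180°.
Leg 4: -14.546° → +15.454°, shortest Δλ = 30.0° (east) — does not cross 180°.
Leg 5: +15.454° → +162.204°, shortest Δλ = 146.75° (east) — does not cross 180°.
Total crossings: 1.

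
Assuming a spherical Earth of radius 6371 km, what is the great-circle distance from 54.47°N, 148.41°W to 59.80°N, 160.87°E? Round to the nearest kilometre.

Δλ = 160.87 − -148.41 = 309.28°; wrapped into (−180°, 180°]: -50.72°.
Δφ = 59.80 − 54.47 = 5.33°.
a = sin²(Δφ/2) + cos φ₁ · cos φ₂ · sin²(Δλ/2) = 0.055786.
c = 2·atan2(√a, √(1−a)) = 0.47689 rad → d = 6371·c ≈ 3038.26 km.

3038 km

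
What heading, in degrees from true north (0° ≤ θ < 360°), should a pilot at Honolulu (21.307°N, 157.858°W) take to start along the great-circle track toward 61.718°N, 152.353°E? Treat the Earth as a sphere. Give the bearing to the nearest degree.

333°

Δλ = 152.353 − -157.858 = 310.211°; wrapped into (−180°, 180°]: -49.789°.
θ = atan2( sin Δλ · cos φ₂ , cos φ₁ · sin φ₂ − sin φ₁ · cos φ₂ · cos Δλ )
  = atan2(-0.36184, 0.70928) = -27.028° → normalised to [0°, 360°): 332.972°.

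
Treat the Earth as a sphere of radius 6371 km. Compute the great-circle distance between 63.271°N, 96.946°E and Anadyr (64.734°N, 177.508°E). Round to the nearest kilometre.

Δλ = 177.508 − 96.946 = 80.562°.
Δφ = 64.734 − 63.271 = 1.463°.
a = sin²(Δφ/2) + cos φ₁ · cos φ₂ · sin²(Δλ/2) = 0.080409.
c = 2·atan2(√a, √(1−a)) = 0.57502 rad → d = 6371·c ≈ 3663.45 km.

3663 km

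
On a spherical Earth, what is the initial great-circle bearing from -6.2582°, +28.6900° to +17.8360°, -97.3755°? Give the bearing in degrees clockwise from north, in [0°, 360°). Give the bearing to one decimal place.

Δλ = -97.3755 − 28.6900 = -126.0655°.
θ = atan2( sin Δλ · cos φ₂ , cos φ₁ · sin φ₂ − sin φ₁ · cos φ₂ · cos Δλ )
  = atan2(-0.76949, 0.24338) = -72.449° → normalised to [0°, 360°): 287.551°.

287.6°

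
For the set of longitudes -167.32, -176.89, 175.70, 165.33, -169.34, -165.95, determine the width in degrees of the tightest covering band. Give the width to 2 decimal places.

Sort the longitudes: -176.89°, -169.34°, -167.32°, -165.95°, +165.33°, +175.70°.
Eastward gaps between consecutive values (wrapping around): 7.55°, 2.02°, 1.37°, 331.28°, 10.37°, 7.41°.
Largest gap = 331.28° ⇒ minimal covering band is its complement: 360° − 331.28° = 28.72°.
Band runs from +165.33° eastward to -165.95°, crossing the antimeridian.

28.72°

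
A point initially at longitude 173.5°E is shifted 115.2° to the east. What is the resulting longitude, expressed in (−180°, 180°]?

71.3°W

Start at +173.5°; shift +115.2° → +288.7°.
+288.7° lies outside (−180°, 180°]; subtract 360° → -71.3°.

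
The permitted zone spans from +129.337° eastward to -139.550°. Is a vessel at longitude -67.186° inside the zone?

No

Band width going east from +129.337° to -139.550°: ((-139.550 − 129.337) mod 360) = 91.113°.
Offset of -67.186° east of the west edge: ((-67.186 − 129.337) mod 360) = 163.477°.
163.477° > 91.113° ⇒ outside.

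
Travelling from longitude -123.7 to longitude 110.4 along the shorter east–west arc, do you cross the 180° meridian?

Naïve |110.4 − -123.7| = 234.1° > 180°, so the shorter arc goes the other way round — across 180°.
Signed shortest Δλ = ((110.4 − -123.7 + 180) mod 360) − 180 = -125.9°.
Going west by 125.9° from -123.7° passes through 180° before reaching +110.4°.

Yes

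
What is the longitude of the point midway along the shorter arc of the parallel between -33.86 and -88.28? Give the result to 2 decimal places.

-61.07°

Signed shortest Δλ from -33.86° to -88.28° is -54.42°.
Midpoint longitude = -33.86° + (-54.42°)/2 = -33.86° − 27.21° = -61.07°.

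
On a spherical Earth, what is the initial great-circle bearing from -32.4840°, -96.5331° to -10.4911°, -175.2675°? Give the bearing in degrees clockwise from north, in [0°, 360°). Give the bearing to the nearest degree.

267°

Δλ = -175.2675 − -96.5331 = -78.7344°.
θ = atan2( sin Δλ · cos φ₂ , cos φ₁ · sin φ₂ − sin φ₁ · cos φ₂ · cos Δλ )
  = atan2(-0.96434, -0.05043) = -92.993° → normalised to [0°, 360°): 267.007°.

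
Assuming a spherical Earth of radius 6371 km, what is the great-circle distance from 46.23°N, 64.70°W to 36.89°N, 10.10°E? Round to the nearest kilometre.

6077 km

Δλ = 10.10 − -64.70 = 74.80°.
Δφ = 36.89 − 46.23 = -9.34°.
a = sin²(Δφ/2) + cos φ₁ · cos φ₂ · sin²(Δλ/2) = 0.210732.
c = 2·atan2(√a, √(1−a)) = 0.95386 rad → d = 6371·c ≈ 6077.06 km.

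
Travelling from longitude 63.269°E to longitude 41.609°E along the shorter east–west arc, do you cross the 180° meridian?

Signed shortest Δλ = ((41.609 − 63.269 + 180) mod 360) − 180 = -21.66°.
Going west by 21.66° from +63.269° reaches +41.609° without touching 180°.

No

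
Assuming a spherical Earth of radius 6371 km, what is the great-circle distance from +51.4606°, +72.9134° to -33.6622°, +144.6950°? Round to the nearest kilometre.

11759 km

Δλ = 144.6950 − 72.9134 = 71.7816°.
Δφ = -33.6622 − 51.4606 = -85.1228°.
a = sin²(Δφ/2) + cos φ₁ · cos φ₂ · sin²(Δλ/2) = 0.635715.
c = 2·atan2(√a, √(1−a)) = 1.84567 rad → d = 6371·c ≈ 11758.80 km.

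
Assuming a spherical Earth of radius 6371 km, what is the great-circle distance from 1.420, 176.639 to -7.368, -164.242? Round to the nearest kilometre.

Δλ = -164.242 − 176.639 = -340.881°; wrapped into (−180°, 180°]: 19.119°.
Δφ = -7.368 − 1.420 = -8.788°.
a = sin²(Δφ/2) + cos φ₁ · cos φ₂ · sin²(Δλ/2) = 0.033213.
c = 2·atan2(√a, √(1−a)) = 0.36654 rad → d = 6371·c ≈ 2335.23 km.

2335 km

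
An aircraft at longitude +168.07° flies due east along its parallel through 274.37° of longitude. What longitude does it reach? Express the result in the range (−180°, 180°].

Start at +168.07°; shift +274.37° → +442.44°.
+442.44° lies outside (−180°, 180°]; subtract 360° → +82.44°.

+82.44°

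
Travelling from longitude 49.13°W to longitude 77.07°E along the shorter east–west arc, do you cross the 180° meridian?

No

Signed shortest Δλ = ((77.07 − -49.13 + 180) mod 360) − 180 = 126.2°.
Going east by 126.2° from -49.13° reaches +77.07° without touching 180°.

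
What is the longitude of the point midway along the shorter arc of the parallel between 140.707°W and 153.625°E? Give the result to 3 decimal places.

173.541°W

Signed shortest Δλ from -140.707° to +153.625° is -65.668°.
Midpoint longitude = -140.707° + (-65.668°)/2 = -140.707° − 32.834° = -173.541°.
(The naïve average (-140.707 + +153.625)/2 = 6.459° is on the wrong side of the globe.)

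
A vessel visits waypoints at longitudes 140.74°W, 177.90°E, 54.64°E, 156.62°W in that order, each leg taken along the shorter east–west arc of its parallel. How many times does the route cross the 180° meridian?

Leg 1: -140.74° → +177.90°, shortest Δλ = -41.36° (west) — crosses 180°.
Leg 2: +177.90° → +54.64°, shortest Δλ = -123.26° (west) — does not cross 180°.
Leg 3: +54.64° → -156.62°, shortest Δλ = 148.74° (east) — crosses 180°.
Total crossings: 2.

2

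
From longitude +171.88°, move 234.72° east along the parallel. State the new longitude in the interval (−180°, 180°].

Start at +171.88°; shift +234.72° → +406.60°.
+406.60° lies outside (−180°, 180°]; subtract 360° → +46.60°.

+46.60°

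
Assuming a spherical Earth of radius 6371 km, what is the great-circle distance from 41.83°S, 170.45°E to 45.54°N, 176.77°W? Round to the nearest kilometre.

9798 km

Δλ = -176.77 − 170.45 = -347.22°; wrapped into (−180°, 180°]: 12.78°.
Δφ = 45.54 − -41.83 = 87.37°.
a = sin²(Δφ/2) + cos φ₁ · cos φ₂ · sin²(Δλ/2) = 0.483522.
c = 2·atan2(√a, √(1−a)) = 1.53783 rad → d = 6371·c ≈ 9797.54 km.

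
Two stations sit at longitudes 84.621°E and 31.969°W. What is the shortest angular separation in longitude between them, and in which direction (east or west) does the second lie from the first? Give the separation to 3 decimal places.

Raw difference: -31.969 − 84.621 = -116.59°.
Normalise into (−180°, 180°]: -116.59° stays -116.59°.
Negative ⇒ the second point lies to the west; separation 116.590°.

116.590° west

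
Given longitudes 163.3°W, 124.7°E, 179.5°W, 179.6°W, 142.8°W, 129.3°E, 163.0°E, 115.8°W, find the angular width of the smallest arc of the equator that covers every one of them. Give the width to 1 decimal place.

119.5°

Sort the longitudes: -179.6°, -179.5°, -163.3°, -142.8°, -115.8°, +124.7°, +129.3°, +163.0°.
Eastward gaps between consecutive values (wrapping around): 0.1°, 16.2°, 20.5°, 27.0°, 240.5°, 4.6°, 33.7°, 17.4°.
Largest gap = 240.5° ⇒ minimal covering band is its complement: 360° − 240.5° = 119.5°.
Band runs from +124.7° eastward to -115.8°, crossing the antimeridian.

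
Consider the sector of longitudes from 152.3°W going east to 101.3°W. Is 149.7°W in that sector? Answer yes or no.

Band width going east from -152.3° to -101.3°: ((-101.3 − -152.3) mod 360) = 51.0°.
Offset of -149.7° east of the west edge: ((-149.7 − -152.3) mod 360) = 2.6°.
2.6° ≤ 51.0° ⇒ inside.

Yes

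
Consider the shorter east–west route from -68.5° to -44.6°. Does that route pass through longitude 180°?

Signed shortest Δλ = ((-44.6 − -68.5 + 180) mod 360) − 180 = 23.9°.
Going east by 23.9° from -68.5° reaches -44.6° without touching 180°.

No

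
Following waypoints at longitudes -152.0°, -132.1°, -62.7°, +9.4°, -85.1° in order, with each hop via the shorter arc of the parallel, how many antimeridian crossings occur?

0

Leg 1: -152.0° → -132.1°, shortest Δλ = 19.9° (east) — does not cross 180°.
Leg 2: -132.1° → -62.7°, shortest Δλ = 69.4° (east) — does not cross 180°.
Leg 3: -62.7° → +9.4°, shortest Δλ = 72.1° (east) — does not cross 180°.
Leg 4: +9.4° → -85.1°, shortest Δλ = -94.5° (west) — does not cross 180°.
Total crossings: 0.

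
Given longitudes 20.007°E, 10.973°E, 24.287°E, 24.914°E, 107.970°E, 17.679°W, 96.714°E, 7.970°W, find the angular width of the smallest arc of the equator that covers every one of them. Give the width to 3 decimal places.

125.649°

Sort the longitudes: -17.679°, -7.970°, +10.973°, +20.007°, +24.287°, +24.914°, +96.714°, +107.970°.
Eastward gaps between consecutive values (wrapping around): 9.709°, 18.943°, 9.034°, 4.280°, 0.627°, 71.800°, 11.256°, 234.351°.
Largest gap = 234.351° ⇒ minimal covering band is its complement: 360° − 234.351° = 125.649°.
Band runs from -17.679° eastward to +107.970°.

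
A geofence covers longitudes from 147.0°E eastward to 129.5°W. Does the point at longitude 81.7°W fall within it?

Band width going east from +147.0° to -129.5°: ((-129.5 − 147.0) mod 360) = 83.5°.
Offset of -81.7° east of the west edge: ((-81.7 − 147.0) mod 360) = 131.3°.
131.3° > 83.5° ⇒ outside.

No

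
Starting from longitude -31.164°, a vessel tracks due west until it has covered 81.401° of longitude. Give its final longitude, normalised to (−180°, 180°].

Start at -31.164°; shift −81.401° → -112.565°.
-112.565° already lies in (−180°, 180°].

-112.565°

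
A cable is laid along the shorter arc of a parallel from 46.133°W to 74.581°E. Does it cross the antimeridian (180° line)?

Signed shortest Δλ = ((74.581 − -46.133 + 180) mod 360) − 180 = 120.714°.
Going east by 120.714° from -46.133° reaches +74.581° without touching 180°.

No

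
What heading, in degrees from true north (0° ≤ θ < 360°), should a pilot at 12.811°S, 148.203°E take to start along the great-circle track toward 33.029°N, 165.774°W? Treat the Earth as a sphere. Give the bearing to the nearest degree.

42°

Δλ = -165.774 − 148.203 = -313.977°; wrapped into (−180°, 180°]: 46.023°.
θ = atan2( sin Δλ · cos φ₂ , cos φ₁ · sin φ₂ − sin φ₁ · cos φ₂ · cos Δλ )
  = atan2(0.60332, 0.66058) = 42.406° → normalised to [0°, 360°): 42.406°.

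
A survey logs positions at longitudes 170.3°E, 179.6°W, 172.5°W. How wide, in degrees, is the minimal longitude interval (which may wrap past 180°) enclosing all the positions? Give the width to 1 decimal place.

Sort the longitudes: -179.6°, -172.5°, +170.3°.
Eastward gaps between consecutive values (wrapping around): 7.1°, 342.8°, 10.1°.
Largest gap = 342.8° ⇒ minimal covering band is its complement: 360° − 342.8° = 17.2°.
Band runs from +170.3° eastward to -172.5°, crossing the antimeridian.

17.2°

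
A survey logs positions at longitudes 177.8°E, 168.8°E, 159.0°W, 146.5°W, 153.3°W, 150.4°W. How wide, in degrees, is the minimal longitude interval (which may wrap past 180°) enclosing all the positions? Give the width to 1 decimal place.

Sort the longitudes: -159.0°, -153.3°, -150.4°, -146.5°, +168.8°, +177.8°.
Eastward gaps between consecutive values (wrapping around): 5.7°, 2.9°, 3.9°, 315.3°, 9.0°, 23.2°.
Largest gap = 315.3° ⇒ minimal covering band is its complement: 360° − 315.3° = 44.7°.
Band runs from +168.8° eastward to -146.5°, crossing the antimeridian.

44.7°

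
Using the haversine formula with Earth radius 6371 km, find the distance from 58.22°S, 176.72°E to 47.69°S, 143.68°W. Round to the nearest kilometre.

Δλ = -143.68 − 176.72 = -320.40°; wrapped into (−180°, 180°]: 39.60°.
Δφ = -47.69 − -58.22 = 10.53°.
a = sin²(Δφ/2) + cos φ₁ · cos φ₂ · sin²(Δλ/2) = 0.049099.
c = 2·atan2(√a, √(1−a)) = 0.44687 rad → d = 6371·c ≈ 2847.03 km.

2847 km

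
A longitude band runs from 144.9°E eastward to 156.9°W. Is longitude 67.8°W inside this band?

No

Band width going east from +144.9° to -156.9°: ((-156.9 − 144.9) mod 360) = 58.2°.
Offset of -67.8° east of the west edge: ((-67.8 − 144.9) mod 360) = 147.3°.
147.3° > 58.2° ⇒ outside.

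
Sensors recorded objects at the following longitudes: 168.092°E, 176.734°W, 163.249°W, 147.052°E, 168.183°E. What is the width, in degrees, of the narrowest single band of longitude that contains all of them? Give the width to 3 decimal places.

49.699°

Sort the longitudes: -176.734°, -163.249°, +147.052°, +168.092°, +168.183°.
Eastward gaps between consecutive values (wrapping around): 13.485°, 310.301°, 21.040°, 0.091°, 15.083°.
Largest gap = 310.301° ⇒ minimal covering band is its complement: 360° − 310.301° = 49.699°.
Band runs from +147.052° eastward to -163.249°, crossing the antimeridian.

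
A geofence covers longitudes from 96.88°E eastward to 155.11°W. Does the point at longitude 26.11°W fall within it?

Band width going east from +96.88° to -155.11°: ((-155.11 − 96.88) mod 360) = 108.01°.
Offset of -26.11° east of the west edge: ((-26.11 − 96.88) mod 360) = 237.01°.
237.01° > 108.01° ⇒ outside.

No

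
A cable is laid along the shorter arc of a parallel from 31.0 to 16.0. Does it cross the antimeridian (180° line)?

No

Signed shortest Δλ = ((16.0 − 31.0 + 180) mod 360) − 180 = -15.0°.
Going west by 15.0° from +31.0° reaches +16.0° without touching 180°.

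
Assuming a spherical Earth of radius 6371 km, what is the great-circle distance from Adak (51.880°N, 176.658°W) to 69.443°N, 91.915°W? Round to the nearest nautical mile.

Δλ = -91.915 − -176.658 = 84.743°.
Δφ = 69.443 − 51.880 = 17.563°.
a = sin²(Δφ/2) + cos φ₁ · cos φ₂ · sin²(Δλ/2) = 0.121758.
c = 2·atan2(√a, √(1−a)) = 0.71288 rad → d = 6371·c ≈ 4541.73 km ≈ 2452.34 nmi.

2452 nmi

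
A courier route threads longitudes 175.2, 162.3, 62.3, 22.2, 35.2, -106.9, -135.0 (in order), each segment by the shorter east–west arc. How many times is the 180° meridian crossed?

0

Leg 1: +175.2° → +162.3°, shortest Δλ = -12.9° (west) — does not cross 180°.
Leg 2: +162.3° → +62.3°, shortest Δλ = -100.0° (west) — does not cross 180°.
Leg 3: +62.3° → +22.2°, shortest Δλ = -40.1° (west) — does not cross 180°.
Leg 4: +22.2° → +35.2°, shortest Δλ = 13.0° (east) — does not cross 180°.
Leg 5: +35.2° → -106.9°, shortest Δλ = -142.1° (west) — does not cross 180°.
Leg 6: -106.9° → -135.0°, shortest Δλ = -28.1° (west) — does not cross 180°.
Total crossings: 0.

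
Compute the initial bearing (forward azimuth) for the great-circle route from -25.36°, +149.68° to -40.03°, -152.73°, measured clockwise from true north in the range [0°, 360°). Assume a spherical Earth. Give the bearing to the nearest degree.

Δλ = -152.73 − 149.68 = -302.41°; wrapped into (−180°, 180°]: 57.59°.
θ = atan2( sin Δλ · cos φ₂ , cos φ₁ · sin φ₂ − sin φ₁ · cos φ₂ · cos Δλ )
  = atan2(0.64644, -0.40543) = 122.095° → normalised to [0°, 360°): 122.095°.

122°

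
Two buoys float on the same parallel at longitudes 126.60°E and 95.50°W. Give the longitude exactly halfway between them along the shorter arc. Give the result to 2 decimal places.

Signed shortest Δλ from +126.60° to -95.50° is +137.90°.
Midpoint longitude = +126.60° + (+137.90°)/2 = +126.60° + 68.95° = +195.55°.
Normalise into (−180°, 180°]: -164.45°.
(The naïve average (+126.60 + -95.50)/2 = 15.55° is on the wrong side of the globe.)

164.45°W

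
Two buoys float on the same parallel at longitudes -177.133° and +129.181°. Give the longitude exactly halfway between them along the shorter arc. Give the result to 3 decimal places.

+156.024°

Signed shortest Δλ from -177.133° to +129.181° is -53.686°.
Midpoint longitude = -177.133° + (-53.686°)/2 = -177.133° − 26.843° = -203.976°.
Normalise into (−180°, 180°]: +156.024°.
(The naïve average (-177.133 + +129.181)/2 = -23.976° is on the wrong side of the globe.)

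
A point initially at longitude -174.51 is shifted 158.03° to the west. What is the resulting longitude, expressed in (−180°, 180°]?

Start at -174.51°; shift −158.03° → -332.54°.
-332.54° lies outside (−180°, 180°]; add 360° → +27.46°.

+27.46°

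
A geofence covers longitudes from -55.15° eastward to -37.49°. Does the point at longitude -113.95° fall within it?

Band width going east from -55.15° to -37.49°: ((-37.49 − -55.15) mod 360) = 17.66°.
Offset of -113.95° east of the west edge: ((-113.95 − -55.15) mod 360) = 301.20°.
301.20° > 17.66° ⇒ outside.

No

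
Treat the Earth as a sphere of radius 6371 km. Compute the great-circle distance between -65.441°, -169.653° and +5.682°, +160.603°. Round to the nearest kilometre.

8272 km

Δλ = 160.603 − -169.653 = 330.256°; wrapped into (−180°, 180°]: -29.744°.
Δφ = 5.682 − -65.441 = 71.123°.
a = sin²(Δφ/2) + cos φ₁ · cos φ₂ · sin²(Δλ/2) = 0.365476.
c = 2·atan2(√a, √(1−a)) = 1.29839 rad → d = 6371·c ≈ 8272.06 km.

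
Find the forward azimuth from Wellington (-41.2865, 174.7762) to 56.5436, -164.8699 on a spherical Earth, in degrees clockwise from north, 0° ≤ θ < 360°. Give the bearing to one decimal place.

Δλ = -164.8699 − 174.7762 = -339.6461°; wrapped into (−180°, 180°]: 20.3539°.
θ = atan2( sin Δλ · cos φ₂ , cos φ₁ · sin φ₂ − sin φ₁ · cos φ₂ · cos Δλ )
  = atan2(0.19175, 0.96796) = 11.205° → normalised to [0°, 360°): 11.205°.

11.2°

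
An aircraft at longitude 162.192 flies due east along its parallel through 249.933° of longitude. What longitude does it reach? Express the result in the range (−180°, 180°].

Start at +162.192°; shift +249.933° → +412.125°.
+412.125° lies outside (−180°, 180°]; subtract 360° → +52.125°.

+52.125°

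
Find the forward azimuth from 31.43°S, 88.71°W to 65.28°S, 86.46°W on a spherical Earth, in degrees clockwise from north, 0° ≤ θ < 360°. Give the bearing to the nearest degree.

178°

Δλ = -86.46 − -88.71 = 2.25°.
θ = atan2( sin Δλ · cos φ₂ , cos φ₁ · sin φ₂ − sin φ₁ · cos φ₂ · cos Δλ )
  = atan2(0.01642, -0.55719) = 178.312° → normalised to [0°, 360°): 178.312°.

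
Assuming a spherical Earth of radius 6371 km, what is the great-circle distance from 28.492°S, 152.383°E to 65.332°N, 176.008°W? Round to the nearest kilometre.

10781 km

Δλ = -176.008 − 152.383 = -328.391°; wrapped into (−180°, 180°]: 31.609°.
Δφ = 65.332 − -28.492 = 93.824°.
a = sin²(Δφ/2) + cos φ₁ · cos φ₂ · sin²(Δλ/2) = 0.560555.
c = 2·atan2(√a, √(1−a)) = 1.69220 rad → d = 6371·c ≈ 10781.04 km.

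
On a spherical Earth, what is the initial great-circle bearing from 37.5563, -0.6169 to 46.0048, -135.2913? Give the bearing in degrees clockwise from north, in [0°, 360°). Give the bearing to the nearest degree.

330°

Δλ = -135.2913 − -0.6169 = -134.6744°.
θ = atan2( sin Δλ · cos φ₂ , cos φ₁ · sin φ₂ − sin φ₁ · cos φ₂ · cos Δλ )
  = atan2(-0.49394, 0.86798) = -29.643° → normalised to [0°, 360°): 330.357°.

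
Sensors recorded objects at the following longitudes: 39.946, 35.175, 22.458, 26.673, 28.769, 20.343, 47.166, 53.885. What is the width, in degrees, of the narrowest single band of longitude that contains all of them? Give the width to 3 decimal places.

33.542°

Sort the longitudes: +20.343°, +22.458°, +26.673°, +28.769°, +35.175°, +39.946°, +47.166°, +53.885°.
Eastward gaps between consecutive values (wrapping around): 2.115°, 4.215°, 2.096°, 6.406°, 4.771°, 7.220°, 6.719°, 326.458°.
Largest gap = 326.458° ⇒ minimal covering band is its complement: 360° − 326.458° = 33.542°.
Band runs from +20.343° eastward to +53.885°.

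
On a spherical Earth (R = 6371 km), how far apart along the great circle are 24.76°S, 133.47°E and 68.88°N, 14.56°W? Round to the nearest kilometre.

14670 km

Δλ = -14.56 − 133.47 = -148.03°.
Δφ = 68.88 − -24.76 = 93.64°.
a = sin²(Δφ/2) + cos φ₁ · cos φ₂ · sin²(Δλ/2) = 0.834128.
c = 2·atan2(√a, √(1−a)) = 2.30266 rad → d = 6371·c ≈ 14670.23 km.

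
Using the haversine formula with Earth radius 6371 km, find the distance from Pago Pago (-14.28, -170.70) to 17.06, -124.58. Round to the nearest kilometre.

Δλ = -124.58 − -170.70 = 46.12°.
Δφ = 17.06 − -14.28 = 31.34°.
a = sin²(Δφ/2) + cos φ₁ · cos φ₂ · sin²(Δλ/2) = 0.215094.
c = 2·atan2(√a, √(1−a)) = 0.96452 rad → d = 6371·c ≈ 6144.95 km.

6145 km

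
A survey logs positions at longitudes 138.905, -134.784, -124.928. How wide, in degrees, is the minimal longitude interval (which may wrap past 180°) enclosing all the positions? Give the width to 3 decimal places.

96.167°

Sort the longitudes: -134.784°, -124.928°, +138.905°.
Eastward gaps between consecutive values (wrapping around): 9.856°, 263.833°, 86.311°.
Largest gap = 263.833° ⇒ minimal covering band is its complement: 360° − 263.833° = 96.167°.
Band runs from +138.905° eastward to -124.928°, crossing the antimeridian.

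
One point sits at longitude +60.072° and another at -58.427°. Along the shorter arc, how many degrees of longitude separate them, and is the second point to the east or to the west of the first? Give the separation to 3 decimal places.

118.499° west

Raw difference: -58.427 − 60.072 = -118.499°.
Normalise into (−180°, 180°]: -118.499° stays -118.499°.
Negative ⇒ the second point lies to the west; separation 118.499°.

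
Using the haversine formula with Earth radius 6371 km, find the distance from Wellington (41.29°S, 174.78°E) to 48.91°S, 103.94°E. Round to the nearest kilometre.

5420 km

Δλ = 103.94 − 174.78 = -70.84°.
Δφ = -48.91 − -41.29 = -7.62°.
a = sin²(Δφ/2) + cos φ₁ · cos φ₂ · sin²(Δλ/2) = 0.170294.
c = 2·atan2(√a, √(1−a)) = 0.85076 rad → d = 6371·c ≈ 5420.19 km.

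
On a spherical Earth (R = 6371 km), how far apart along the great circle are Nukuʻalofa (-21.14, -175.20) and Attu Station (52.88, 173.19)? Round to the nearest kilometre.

8307 km

Δλ = 173.19 − -175.20 = 348.39°; wrapped into (−180°, 180°]: -11.61°.
Δφ = 52.88 − -21.14 = 74.02°.
a = sin²(Δφ/2) + cos φ₁ · cos φ₂ · sin²(Δλ/2) = 0.368107.
c = 2·atan2(√a, √(1−a)) = 1.30385 rad → d = 6371·c ≈ 8306.84 km.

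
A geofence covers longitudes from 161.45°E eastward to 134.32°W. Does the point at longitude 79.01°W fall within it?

Band width going east from +161.45° to -134.32°: ((-134.32 − 161.45) mod 360) = 64.23°.
Offset of -79.01° east of the west edge: ((-79.01 − 161.45) mod 360) = 119.54°.
119.54° > 64.23° ⇒ outside.

No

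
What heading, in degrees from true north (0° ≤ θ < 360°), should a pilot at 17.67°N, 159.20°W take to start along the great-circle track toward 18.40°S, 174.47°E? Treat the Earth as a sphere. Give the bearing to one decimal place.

217.0°

Δλ = 174.47 − -159.20 = 333.67°; wrapped into (−180°, 180°]: -26.33°.
θ = atan2( sin Δλ · cos φ₂ , cos φ₁ · sin φ₂ − sin φ₁ · cos φ₂ · cos Δλ )
  = atan2(-0.42086, -0.55889) = -143.019° → normalised to [0°, 360°): 216.981°.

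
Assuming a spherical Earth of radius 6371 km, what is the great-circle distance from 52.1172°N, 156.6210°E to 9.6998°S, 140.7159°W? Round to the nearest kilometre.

9081 km

Δλ = -140.7159 − 156.6210 = -297.3369°; wrapped into (−180°, 180°]: 62.6631°.
Δφ = -9.6998 − 52.1172 = -61.8170°.
a = sin²(Δφ/2) + cos φ₁ · cos φ₂ · sin²(Δλ/2) = 0.427514.
c = 2·atan2(√a, √(1−a)) = 1.42531 rad → d = 6371·c ≈ 9080.66 km.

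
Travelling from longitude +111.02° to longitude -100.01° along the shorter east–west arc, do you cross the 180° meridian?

Yes

Naïve |-100.01 − 111.02| = 211.03° > 180°, so the shorter arc goes the other way round — across 180°.
Signed shortest Δλ = ((-100.01 − 111.02 + 180) mod 360) − 180 = 148.97°.
Going east by 148.97° from +111.02° passes through 180° before reaching -100.01°.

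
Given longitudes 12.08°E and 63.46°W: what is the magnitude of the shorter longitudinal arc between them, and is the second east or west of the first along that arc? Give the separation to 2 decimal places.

Raw difference: -63.46 − 12.08 = -75.54°.
Normalise into (−180°, 180°]: -75.54° stays -75.54°.
Negative ⇒ the second point lies to the west; separation 75.54°.

75.54° west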